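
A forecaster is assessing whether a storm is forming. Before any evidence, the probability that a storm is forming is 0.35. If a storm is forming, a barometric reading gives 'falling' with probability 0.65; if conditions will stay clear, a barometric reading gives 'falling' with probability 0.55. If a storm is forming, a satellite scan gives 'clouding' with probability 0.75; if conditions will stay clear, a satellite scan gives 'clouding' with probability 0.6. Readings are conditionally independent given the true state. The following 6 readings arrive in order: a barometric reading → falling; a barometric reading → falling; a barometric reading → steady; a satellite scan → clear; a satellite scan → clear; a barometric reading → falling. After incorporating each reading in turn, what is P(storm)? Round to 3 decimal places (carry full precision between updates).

After a barometric reading='falling': P(storm) = 0.65·0.3500 / (0.65·0.3500 + 0.55·0.6500) ≈ 0.3889
After a barometric reading='falling': P(storm) = 0.65·0.3889 / (0.65·0.3889 + 0.55·0.6111) ≈ 0.4292
After a barometric reading='steady': P(storm) = 0.35·0.4292 / (0.35·0.4292 + 0.45·0.5708) ≈ 0.3691
After a satellite scan='clear': P(storm) = 0.25·0.3691 / (0.25·0.3691 + 0.4·0.6309) ≈ 0.2677
After a satellite scan='clear': P(storm) = 0.25·0.2677 / (0.25·0.2677 + 0.4·0.7323) ≈ 0.1860
After a barometric reading='falling': P(storm) = 0.65·0.1860 / (0.65·0.1860 + 0.55·0.8140) ≈ 0.2126

0.213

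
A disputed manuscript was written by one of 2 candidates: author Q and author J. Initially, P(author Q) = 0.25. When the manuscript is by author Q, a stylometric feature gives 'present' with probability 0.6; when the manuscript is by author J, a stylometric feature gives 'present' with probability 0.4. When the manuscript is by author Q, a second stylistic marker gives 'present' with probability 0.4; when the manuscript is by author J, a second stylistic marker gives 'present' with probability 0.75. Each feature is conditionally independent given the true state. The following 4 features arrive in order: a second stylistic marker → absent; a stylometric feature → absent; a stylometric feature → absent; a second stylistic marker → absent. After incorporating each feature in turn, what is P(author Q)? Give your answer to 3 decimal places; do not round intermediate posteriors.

0.460

Apply Bayes' rule sequentially, carrying P(author Q) forward.
After a second stylistic marker='absent': P(author Q) = 0.6·0.2500 / (0.6·0.2500 + 0.25·0.7500) ≈ 0.4444
After a stylometric feature='absent': P(author Q) = 0.4·0.4444 / (0.4·0.4444 + 0.6·0.5556) ≈ 0.3478
After a stylometric feature='absent': P(author Q) = 0.4·0.3478 / (0.4·0.3478 + 0.6·0.6522) ≈ 0.2623
After a second stylistic marker='absent': P(author Q) = 0.6·0.2623 / (0.6·0.2623 + 0.25·0.7377) ≈ 0.4604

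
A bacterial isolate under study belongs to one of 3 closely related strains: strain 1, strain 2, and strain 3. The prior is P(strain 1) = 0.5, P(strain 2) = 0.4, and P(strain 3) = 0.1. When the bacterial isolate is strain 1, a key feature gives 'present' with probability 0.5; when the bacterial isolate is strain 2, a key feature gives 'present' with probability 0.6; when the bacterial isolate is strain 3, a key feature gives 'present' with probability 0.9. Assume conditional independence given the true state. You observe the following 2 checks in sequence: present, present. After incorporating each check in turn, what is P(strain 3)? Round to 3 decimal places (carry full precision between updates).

0.231

Each posterior becomes the prior for the next update.
After 'present': normaliser = 0.5·0.5000 + 0.6·0.4000 + 0.9·0.1000; P(strain 1) ≈ 0.4310, P(strain 2) ≈ 0.4138, P(strain 3) ≈ 0.1552
After 'present': normaliser = 0.5·0.4310 + 0.6·0.4138 + 0.9·0.1552; P(strain 1) ≈ 0.3571, P(strain 2) ≈ 0.4114, P(strain 3) ≈ 0.2314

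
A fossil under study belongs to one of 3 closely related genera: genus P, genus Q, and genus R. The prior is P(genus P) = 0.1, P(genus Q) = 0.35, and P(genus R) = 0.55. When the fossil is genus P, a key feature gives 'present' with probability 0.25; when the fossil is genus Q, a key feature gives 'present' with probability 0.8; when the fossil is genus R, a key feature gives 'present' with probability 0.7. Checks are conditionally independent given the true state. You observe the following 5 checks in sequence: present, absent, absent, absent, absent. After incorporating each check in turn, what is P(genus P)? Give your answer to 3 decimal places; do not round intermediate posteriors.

0.689

After 'present': normaliser = 0.25·0.1000 + 0.8·0.3500 + 0.7·0.5500; P(genus P) ≈ 0.0362, P(genus Q) ≈ 0.4058, P(genus R) ≈ 0.5580
After 'absent': normaliser = 0.75·0.0362 + 0.2·0.4058 + 0.3·0.5580; P(genus P) ≈ 0.0986, P(genus Q) ≈ 0.2943, P(genus R) ≈ 0.6071
After 'absent': normaliser = 0.75·0.0986 + 0.2·0.2943 + 0.3·0.6071; P(genus P) ≈ 0.2347, P(genus Q) ≈ 0.1869, P(genus R) ≈ 0.5783
After 'absent': normaliser = 0.75·0.2347 + 0.2·0.1869 + 0.3·0.5783; P(genus P) ≈ 0.4550, P(genus Q) ≈ 0.0966, P(genus R) ≈ 0.4484
After 'absent': normaliser = 0.75·0.4550 + 0.2·0.0966 + 0.3·0.4484; P(genus P) ≈ 0.6892, P(genus Q) ≈ 0.0390, P(genus R) ≈ 0.2717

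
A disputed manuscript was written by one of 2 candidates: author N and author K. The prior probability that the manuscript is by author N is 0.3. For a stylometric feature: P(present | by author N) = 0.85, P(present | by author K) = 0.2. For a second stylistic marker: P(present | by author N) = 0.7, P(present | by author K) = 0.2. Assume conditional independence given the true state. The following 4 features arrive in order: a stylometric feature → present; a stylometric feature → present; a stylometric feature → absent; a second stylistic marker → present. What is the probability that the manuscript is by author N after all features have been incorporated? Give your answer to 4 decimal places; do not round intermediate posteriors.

Apply Bayes' rule sequentially, carrying P(author N) forward.
After a stylometric feature='present': P(author N) = 0.85·0.3000 / (0.85·0.3000 + 0.2·0.7000) ≈ 0.6456
After a stylometric feature='present': P(author N) = 0.85·0.6456 / (0.85·0.6456 + 0.2·0.3544) ≈ 0.8856
After a stylometric feature='absent': P(author N) = 0.15·0.8856 / (0.15·0.8856 + 0.8·0.1144) ≈ 0.5921
After a second stylistic marker='present': P(author N) = 0.7·0.5921 / (0.7·0.5921 + 0.2·0.4079) ≈ 0.8355

0.8355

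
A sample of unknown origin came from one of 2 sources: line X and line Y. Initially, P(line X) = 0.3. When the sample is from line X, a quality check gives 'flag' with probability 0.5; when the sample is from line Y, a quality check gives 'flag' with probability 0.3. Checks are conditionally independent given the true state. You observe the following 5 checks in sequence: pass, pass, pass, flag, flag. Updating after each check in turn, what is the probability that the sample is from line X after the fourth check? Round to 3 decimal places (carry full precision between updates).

Apply Bayes' rule sequentially, carrying P(line X) forward.
After 'pass': P(line X) = 0.5·0.3000 / (0.5·0.3000 + 0.7·0.7000) ≈ 0.2344
After 'pass': P(line X) = 0.5·0.2344 / (0.5·0.2344 + 0.7·0.7656) ≈ 0.1794
After 'pass': P(line X) = 0.5·0.1794 / (0.5·0.1794 + 0.7·0.8206) ≈ 0.1351
After 'flag': P(line X) = 0.5·0.1351 / (0.5·0.1351 + 0.3·0.8649) ≈ 0.2065

0.207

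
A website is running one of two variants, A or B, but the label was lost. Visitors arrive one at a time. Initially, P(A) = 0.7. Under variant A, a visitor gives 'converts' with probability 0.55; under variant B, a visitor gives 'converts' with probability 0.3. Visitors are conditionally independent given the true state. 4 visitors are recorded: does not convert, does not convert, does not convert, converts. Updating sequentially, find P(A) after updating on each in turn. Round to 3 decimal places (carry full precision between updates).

Each posterior becomes the prior for the next update.
After 'does not convert': P(A) = 0.45·0.7000 / (0.45·0.7000 + 0.7·0.3000) ≈ 0.6000
After 'does not convert': P(A) = 0.45·0.6000 / (0.45·0.6000 + 0.7·0.4000) ≈ 0.4909
After 'does not convert': P(A) = 0.45·0.4909 / (0.45·0.4909 + 0.7·0.5091) ≈ 0.3827
After 'converts': P(A) = 0.55·0.3827 / (0.55·0.3827 + 0.3·0.6173) ≈ 0.5319

0.532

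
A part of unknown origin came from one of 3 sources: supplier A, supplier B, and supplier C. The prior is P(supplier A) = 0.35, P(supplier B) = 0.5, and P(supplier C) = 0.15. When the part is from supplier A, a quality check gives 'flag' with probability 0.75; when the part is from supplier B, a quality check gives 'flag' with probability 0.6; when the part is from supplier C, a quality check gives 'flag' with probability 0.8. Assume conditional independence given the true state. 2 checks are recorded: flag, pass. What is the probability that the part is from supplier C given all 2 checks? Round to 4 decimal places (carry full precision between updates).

0.1145

After 'flag': normaliser = 0.75·0.3500 + 0.6·0.5000 + 0.8·0.1500; P(supplier A) ≈ 0.3846, P(supplier B) ≈ 0.4396, P(supplier C) ≈ 0.1758
After 'pass': normaliser = 0.25·0.3846 + 0.4·0.4396 + 0.2·0.1758; P(supplier A) ≈ 0.3131, P(supplier B) ≈ 0.5725, P(supplier C) ≈ 0.1145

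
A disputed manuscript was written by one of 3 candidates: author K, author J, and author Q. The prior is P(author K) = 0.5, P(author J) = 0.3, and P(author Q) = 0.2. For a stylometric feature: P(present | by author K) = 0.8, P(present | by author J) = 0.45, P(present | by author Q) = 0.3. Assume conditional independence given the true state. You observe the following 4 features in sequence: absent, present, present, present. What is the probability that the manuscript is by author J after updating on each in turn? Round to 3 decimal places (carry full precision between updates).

Apply Bayes' rule sequentially, carrying P(author J) forward.
After 'absent': normaliser = 0.2·0.5000 + 0.55·0.3000 + 0.7·0.2000; P(author K) ≈ 0.2469, P(author J) ≈ 0.4074, P(author Q) ≈ 0.3457
After 'present': normaliser = 0.8·0.2469 + 0.45·0.4074 + 0.3·0.3457; P(author K) ≈ 0.4076, P(author J) ≈ 0.3783, P(author Q) ≈ 0.2140
After 'present': normaliser = 0.8·0.4076 + 0.45·0.3783 + 0.3·0.2140; P(author K) ≈ 0.5818, P(author J) ≈ 0.3037, P(author Q) ≈ 0.1145
After 'present': normaliser = 0.8·0.5818 + 0.45·0.3037 + 0.3·0.1145; P(author K) ≈ 0.7313, P(author J) ≈ 0.2147, P(author Q) ≈ 0.0540

0.215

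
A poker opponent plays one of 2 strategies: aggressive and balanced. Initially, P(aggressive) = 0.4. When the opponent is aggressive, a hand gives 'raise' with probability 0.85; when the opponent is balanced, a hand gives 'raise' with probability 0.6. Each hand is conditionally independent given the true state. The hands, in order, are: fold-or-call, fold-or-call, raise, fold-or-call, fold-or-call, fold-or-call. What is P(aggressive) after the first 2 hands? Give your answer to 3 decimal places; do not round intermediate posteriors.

0.086

After 'fold-or-call': P(aggressive) = 0.15·0.4000 / (0.15·0.4000 + 0.4·0.6000) ≈ 0.2000
After 'fold-or-call': P(aggressive) = 0.15·0.2000 / (0.15·0.2000 + 0.4·0.8000) ≈ 0.0857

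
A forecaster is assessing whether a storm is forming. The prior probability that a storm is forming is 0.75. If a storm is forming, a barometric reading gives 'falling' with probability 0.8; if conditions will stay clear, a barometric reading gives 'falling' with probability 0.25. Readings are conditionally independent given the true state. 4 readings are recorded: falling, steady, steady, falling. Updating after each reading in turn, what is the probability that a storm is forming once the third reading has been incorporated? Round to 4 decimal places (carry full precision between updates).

After 'falling': P(storm) = 0.8·0.7500 / (0.8·0.7500 + 0.25·0.2500) ≈ 0.9057
After 'steady': P(storm) = 0.2·0.9057 / (0.2·0.9057 + 0.75·0.0943) ≈ 0.7191
After 'steady': P(storm) = 0.2·0.7191 / (0.2·0.7191 + 0.75·0.2809) ≈ 0.4057

0.4057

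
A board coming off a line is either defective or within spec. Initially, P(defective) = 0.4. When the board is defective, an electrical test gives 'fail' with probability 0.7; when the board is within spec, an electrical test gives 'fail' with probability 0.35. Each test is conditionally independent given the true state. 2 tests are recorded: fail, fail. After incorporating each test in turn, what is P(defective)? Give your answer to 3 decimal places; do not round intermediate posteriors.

After 'fail': P(defective) = 0.7·0.4000 / (0.7·0.4000 + 0.35·0.6000) ≈ 0.5714
After 'fail': P(defective) = 0.7·0.5714 / (0.7·0.5714 + 0.35·0.4286) ≈ 0.7273

0.727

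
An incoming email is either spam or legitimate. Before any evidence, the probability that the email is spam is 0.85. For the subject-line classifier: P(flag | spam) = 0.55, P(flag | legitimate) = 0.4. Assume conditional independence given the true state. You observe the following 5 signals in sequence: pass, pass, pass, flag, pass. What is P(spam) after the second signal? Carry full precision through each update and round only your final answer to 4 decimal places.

After 'pass': P(spam) = 0.45·0.8500 / (0.45·0.8500 + 0.6·0.1500) ≈ 0.8095
After 'pass': P(spam) = 0.45·0.8095 / (0.45·0.8095 + 0.6·0.1905) ≈ 0.7612

0.7612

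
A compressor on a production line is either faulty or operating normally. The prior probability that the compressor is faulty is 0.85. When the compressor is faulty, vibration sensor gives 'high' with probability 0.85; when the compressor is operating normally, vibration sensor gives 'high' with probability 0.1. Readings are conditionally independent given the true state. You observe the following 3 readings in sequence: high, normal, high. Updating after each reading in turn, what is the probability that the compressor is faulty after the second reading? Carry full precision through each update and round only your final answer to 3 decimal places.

After 'high': P(faulty) = 0.85·0.8500 / (0.85·0.8500 + 0.1·0.1500) ≈ 0.9797
After 'normal': P(faulty) = 0.15·0.9797 / (0.15·0.9797 + 0.9·0.0203) ≈ 0.8892

0.889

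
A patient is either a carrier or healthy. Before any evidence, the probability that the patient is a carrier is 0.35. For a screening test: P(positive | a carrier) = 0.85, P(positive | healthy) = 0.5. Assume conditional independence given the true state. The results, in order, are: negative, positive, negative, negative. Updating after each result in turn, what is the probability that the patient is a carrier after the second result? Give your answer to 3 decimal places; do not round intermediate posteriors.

Apply Bayes' rule sequentially, carrying P(carrier) forward.
After 'negative': P(carrier) = 0.15·0.3500 / (0.15·0.3500 + 0.5·0.6500) ≈ 0.1391
After 'positive': P(carrier) = 0.85·0.1391 / (0.85·0.1391 + 0.5·0.8609) ≈ 0.2154

0.215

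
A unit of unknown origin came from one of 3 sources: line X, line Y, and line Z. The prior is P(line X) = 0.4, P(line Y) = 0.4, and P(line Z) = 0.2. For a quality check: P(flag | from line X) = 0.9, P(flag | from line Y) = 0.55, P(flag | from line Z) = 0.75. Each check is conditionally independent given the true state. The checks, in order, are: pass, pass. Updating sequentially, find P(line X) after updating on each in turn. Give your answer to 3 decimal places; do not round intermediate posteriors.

0.041

After 'pass': normaliser = 0.1·0.4000 + 0.45·0.4000 + 0.25·0.2000; P(line X) ≈ 0.1481, P(line Y) ≈ 0.6667, P(line Z) ≈ 0.1852
After 'pass': normaliser = 0.1·0.1481 + 0.45·0.6667 + 0.25·0.1852; P(line X) ≈ 0.0410, P(line Y) ≈ 0.8308, P(line Z) ≈ 0.1282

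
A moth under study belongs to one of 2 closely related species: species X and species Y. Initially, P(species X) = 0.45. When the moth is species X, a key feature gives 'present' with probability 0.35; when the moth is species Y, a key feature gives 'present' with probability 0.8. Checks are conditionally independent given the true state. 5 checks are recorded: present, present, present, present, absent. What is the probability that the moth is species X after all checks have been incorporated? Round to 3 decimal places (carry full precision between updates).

0.089

After 'present': P(species X) = 0.35·0.4500 / (0.35·0.4500 + 0.8·0.5500) ≈ 0.2636
After 'present': P(species X) = 0.35·0.2636 / (0.35·0.2636 + 0.8·0.7364) ≈ 0.1354
After 'present': P(species X) = 0.35·0.1354 / (0.35·0.1354 + 0.8·0.8646) ≈ 0.0641
After 'present': P(species X) = 0.35·0.0641 / (0.35·0.0641 + 0.8·0.9359) ≈ 0.0291
After 'absent': P(species X) = 0.65·0.0291 / (0.65·0.0291 + 0.2·0.9709) ≈ 0.0888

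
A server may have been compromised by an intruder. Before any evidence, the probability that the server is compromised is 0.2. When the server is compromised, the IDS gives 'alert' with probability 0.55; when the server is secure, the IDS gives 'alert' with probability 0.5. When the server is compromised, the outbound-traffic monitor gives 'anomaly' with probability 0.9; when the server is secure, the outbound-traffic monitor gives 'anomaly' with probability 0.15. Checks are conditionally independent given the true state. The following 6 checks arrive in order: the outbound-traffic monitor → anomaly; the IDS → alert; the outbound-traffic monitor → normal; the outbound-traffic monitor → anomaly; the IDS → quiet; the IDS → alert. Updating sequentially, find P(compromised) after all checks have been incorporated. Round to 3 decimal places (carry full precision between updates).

After the outbound-traffic monitor='anomaly': P(compromised) = 0.9·0.2000 / (0.9·0.2000 + 0.15·0.8000) ≈ 0.6000
After the IDS='alert': P(compromised) = 0.55·0.6000 / (0.55·0.6000 + 0.5·0.4000) ≈ 0.6226
After the outbound-traffic monitor='normal': P(compromised) = 0.1·0.6226 / (0.1·0.6226 + 0.85·0.3774) ≈ 0.1626
After the outbound-traffic monitor='anomaly': P(compromised) = 0.9·0.1626 / (0.9·0.1626 + 0.15·0.8374) ≈ 0.5380
After the IDS='quiet': P(compromised) = 0.45·0.5380 / (0.45·0.5380 + 0.5·0.4620) ≈ 0.5118
After the IDS='alert': P(compromised) = 0.55·0.5118 / (0.55·0.5118 + 0.5·0.4882) ≈ 0.5355

0.536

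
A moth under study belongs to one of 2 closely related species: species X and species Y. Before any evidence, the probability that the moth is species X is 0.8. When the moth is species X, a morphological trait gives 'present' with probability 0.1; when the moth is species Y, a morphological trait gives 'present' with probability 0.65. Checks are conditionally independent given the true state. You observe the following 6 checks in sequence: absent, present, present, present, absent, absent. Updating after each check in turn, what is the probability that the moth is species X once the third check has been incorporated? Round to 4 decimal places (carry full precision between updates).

0.1958

After 'absent': P(species X) = 0.9·0.8000 / (0.9·0.8000 + 0.35·0.2000) ≈ 0.9114
After 'present': P(species X) = 0.1·0.9114 / (0.1·0.9114 + 0.65·0.0886) ≈ 0.6128
After 'present': P(species X) = 0.1·0.6128 / (0.1·0.6128 + 0.65·0.3872) ≈ 0.1958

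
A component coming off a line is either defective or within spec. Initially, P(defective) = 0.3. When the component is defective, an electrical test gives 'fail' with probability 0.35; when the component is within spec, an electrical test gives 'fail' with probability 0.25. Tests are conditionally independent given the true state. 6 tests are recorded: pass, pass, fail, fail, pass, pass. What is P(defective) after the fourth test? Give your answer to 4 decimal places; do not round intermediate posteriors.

After 'pass': P(defective) = 0.65·0.3000 / (0.65·0.3000 + 0.75·0.7000) ≈ 0.2708
After 'pass': P(defective) = 0.65·0.2708 / (0.65·0.2708 + 0.75·0.7292) ≈ 0.2435
After 'fail': P(defective) = 0.35·0.2435 / (0.35·0.2435 + 0.25·0.7565) ≈ 0.3107
After 'fail': P(defective) = 0.35·0.3107 / (0.35·0.3107 + 0.25·0.6893) ≈ 0.3869

0.3869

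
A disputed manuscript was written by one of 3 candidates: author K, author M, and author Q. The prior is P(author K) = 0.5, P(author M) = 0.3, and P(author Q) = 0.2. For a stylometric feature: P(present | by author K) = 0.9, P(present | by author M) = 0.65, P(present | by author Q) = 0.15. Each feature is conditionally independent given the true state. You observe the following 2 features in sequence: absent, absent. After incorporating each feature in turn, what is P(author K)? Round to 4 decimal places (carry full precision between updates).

0.0268

Apply Bayes' rule sequentially, carrying P(author K) forward.
After 'absent': normaliser = 0.1·0.5000 + 0.35·0.3000 + 0.85·0.2000; P(author K) ≈ 0.1538, P(author M) ≈ 0.3231, P(author Q) ≈ 0.5231
After 'absent': normaliser = 0.1·0.1538 + 0.35·0.3231 + 0.85·0.5231; P(author K) ≈ 0.0268, P(author M) ≈ 0.1973, P(author Q) ≈ 0.7758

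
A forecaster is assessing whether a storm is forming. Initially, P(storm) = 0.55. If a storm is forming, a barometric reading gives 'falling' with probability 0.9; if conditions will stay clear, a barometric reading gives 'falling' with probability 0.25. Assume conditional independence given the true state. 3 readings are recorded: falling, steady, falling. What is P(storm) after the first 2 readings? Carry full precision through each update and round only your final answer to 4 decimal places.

After 'falling': P(storm) = 0.9·0.5500 / (0.9·0.5500 + 0.25·0.4500) ≈ 0.8148
After 'steady': P(storm) = 0.1·0.8148 / (0.1·0.8148 + 0.75·0.1852) ≈ 0.3697

0.3697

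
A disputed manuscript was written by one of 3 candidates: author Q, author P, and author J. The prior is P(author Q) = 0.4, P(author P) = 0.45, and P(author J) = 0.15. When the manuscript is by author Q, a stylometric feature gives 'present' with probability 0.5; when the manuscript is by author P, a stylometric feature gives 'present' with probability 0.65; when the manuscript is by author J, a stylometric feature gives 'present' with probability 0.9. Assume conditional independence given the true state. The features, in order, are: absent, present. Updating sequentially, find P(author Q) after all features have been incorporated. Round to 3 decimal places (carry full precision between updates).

0.463

Apply Bayes' rule sequentially, carrying P(author Q) forward.
After 'absent': normaliser = 0.5·0.4000 + 0.35·0.4500 + 0.1·0.1500; P(author Q) ≈ 0.5369, P(author P) ≈ 0.4228, P(author J) ≈ 0.0403
After 'present': normaliser = 0.5·0.5369 + 0.65·0.4228 + 0.9·0.0403; P(author Q) ≈ 0.4632, P(author P) ≈ 0.4742, P(author J) ≈ 0.0625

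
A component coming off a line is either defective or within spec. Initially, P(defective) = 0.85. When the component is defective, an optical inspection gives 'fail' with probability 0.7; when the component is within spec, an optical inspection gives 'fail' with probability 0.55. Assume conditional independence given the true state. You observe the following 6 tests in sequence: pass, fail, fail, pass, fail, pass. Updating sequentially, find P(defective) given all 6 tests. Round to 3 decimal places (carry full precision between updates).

Apply Bayes' rule sequentially, carrying P(defective) forward.
After 'pass': P(defective) = 0.3·0.8500 / (0.3·0.8500 + 0.45·0.1500) ≈ 0.7907
After 'fail': P(defective) = 0.7·0.7907 / (0.7·0.7907 + 0.55·0.2093) ≈ 0.8278
After 'fail': P(defective) = 0.7·0.8278 / (0.7·0.8278 + 0.55·0.1722) ≈ 0.8595
After 'pass': P(defective) = 0.3·0.8595 / (0.3·0.8595 + 0.45·0.1405) ≈ 0.8031
After 'fail': P(defective) = 0.7·0.8031 / (0.7·0.8031 + 0.55·0.1969) ≈ 0.8385
After 'pass': P(defective) = 0.3·0.8385 / (0.3·0.8385 + 0.45·0.1615) ≈ 0.7759

0.776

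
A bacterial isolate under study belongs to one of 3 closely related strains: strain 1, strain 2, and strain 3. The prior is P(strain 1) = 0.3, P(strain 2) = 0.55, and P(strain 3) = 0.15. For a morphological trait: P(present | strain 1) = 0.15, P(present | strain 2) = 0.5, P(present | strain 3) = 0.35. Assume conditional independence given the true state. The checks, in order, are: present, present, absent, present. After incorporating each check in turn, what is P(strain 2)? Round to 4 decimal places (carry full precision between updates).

0.8721

After 'present': normaliser = 0.15·0.3000 + 0.5·0.5500 + 0.35·0.1500; P(strain 1) ≈ 0.1208, P(strain 2) ≈ 0.7383, P(strain 3) ≈ 0.1409
After 'present': normaliser = 0.15·0.1208 + 0.5·0.7383 + 0.35·0.1409; P(strain 1) ≈ 0.0415, P(strain 2) ≈ 0.8455, P(strain 3) ≈ 0.1130
After 'absent': normaliser = 0.85·0.0415 + 0.5·0.8455 + 0.65·0.1130; P(strain 1) ≈ 0.0664, P(strain 2) ≈ 0.7954, P(strain 3) ≈ 0.1382
After 'present': normaliser = 0.15·0.0664 + 0.5·0.7954 + 0.35·0.1382; P(strain 1) ≈ 0.0218, P(strain 2) ≈ 0.8721, P(strain 3) ≈ 0.1061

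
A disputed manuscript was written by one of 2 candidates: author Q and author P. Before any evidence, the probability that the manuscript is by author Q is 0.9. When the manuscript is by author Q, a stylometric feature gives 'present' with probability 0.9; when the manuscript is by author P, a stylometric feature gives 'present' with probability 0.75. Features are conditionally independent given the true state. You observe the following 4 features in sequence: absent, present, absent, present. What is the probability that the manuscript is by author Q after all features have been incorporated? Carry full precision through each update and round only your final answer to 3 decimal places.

0.675

Each posterior becomes the prior for the next update.
After 'absent': P(author Q) = 0.1·0.9000 / (0.1·0.9000 + 0.25·0.1000) ≈ 0.7826
After 'present': P(author Q) = 0.9·0.7826 / (0.9·0.7826 + 0.75·0.2174) ≈ 0.8120
After 'absent': P(author Q) = 0.1·0.8120 / (0.1·0.8120 + 0.25·0.1880) ≈ 0.6334
After 'present': P(author Q) = 0.9·0.6334 / (0.9·0.6334 + 0.75·0.3666) ≈ 0.6746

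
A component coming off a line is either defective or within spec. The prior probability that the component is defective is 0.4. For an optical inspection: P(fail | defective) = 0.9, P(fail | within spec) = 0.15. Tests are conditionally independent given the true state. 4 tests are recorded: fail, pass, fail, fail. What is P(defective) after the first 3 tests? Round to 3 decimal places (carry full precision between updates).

After 'fail': P(defective) = 0.9·0.4000 / (0.9·0.4000 + 0.15·0.6000) ≈ 0.8000
After 'pass': P(defective) = 0.1·0.8000 / (0.1·0.8000 + 0.85·0.2000) ≈ 0.3200
After 'fail': P(defective) = 0.9·0.3200 / (0.9·0.3200 + 0.15·0.6800) ≈ 0.7385

0.738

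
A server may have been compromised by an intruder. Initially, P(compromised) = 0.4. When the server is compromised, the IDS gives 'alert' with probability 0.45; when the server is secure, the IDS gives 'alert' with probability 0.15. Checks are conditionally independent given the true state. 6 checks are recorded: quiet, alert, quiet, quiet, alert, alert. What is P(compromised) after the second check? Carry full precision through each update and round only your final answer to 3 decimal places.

0.564

After 'quiet': P(compromised) = 0.55·0.4000 / (0.55·0.4000 + 0.85·0.6000) ≈ 0.3014
After 'alert': P(compromised) = 0.45·0.3014 / (0.45·0.3014 + 0.15·0.6986) ≈ 0.5641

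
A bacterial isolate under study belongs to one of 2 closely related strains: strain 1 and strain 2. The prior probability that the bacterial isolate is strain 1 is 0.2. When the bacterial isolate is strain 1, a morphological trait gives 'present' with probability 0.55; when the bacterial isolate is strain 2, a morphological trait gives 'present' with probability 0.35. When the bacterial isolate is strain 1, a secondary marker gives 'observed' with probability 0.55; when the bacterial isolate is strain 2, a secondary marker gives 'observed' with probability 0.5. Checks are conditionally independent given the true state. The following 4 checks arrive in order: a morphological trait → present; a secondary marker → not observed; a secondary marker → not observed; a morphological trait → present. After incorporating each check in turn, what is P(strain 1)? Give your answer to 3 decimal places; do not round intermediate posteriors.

After a morphological trait='present': P(strain 1) = 0.55·0.2000 / (0.55·0.2000 + 0.35·0.8000) ≈ 0.2821
After a secondary marker='not observed': P(strain 1) = 0.45·0.2821 / (0.45·0.2821 + 0.5·0.7179) ≈ 0.2612
After a secondary marker='not observed': P(strain 1) = 0.45·0.2612 / (0.45·0.2612 + 0.5·0.7388) ≈ 0.2414
After a morphological trait='present': P(strain 1) = 0.55·0.2414 / (0.55·0.2414 + 0.35·0.7586) ≈ 0.3334

0.333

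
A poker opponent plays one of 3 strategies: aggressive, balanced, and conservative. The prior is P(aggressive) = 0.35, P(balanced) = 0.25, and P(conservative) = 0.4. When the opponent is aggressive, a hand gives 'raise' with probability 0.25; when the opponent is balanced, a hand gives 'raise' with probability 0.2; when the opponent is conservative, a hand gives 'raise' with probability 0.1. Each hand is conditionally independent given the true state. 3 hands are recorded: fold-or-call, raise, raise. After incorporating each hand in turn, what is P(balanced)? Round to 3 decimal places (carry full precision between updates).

After 'fold-or-call': normaliser = 0.75·0.3500 + 0.8·0.2500 + 0.9·0.4000; P(aggressive) ≈ 0.3191, P(balanced) ≈ 0.2432, P(conservative) ≈ 0.4377
After 'raise': normaliser = 0.25·0.3191 + 0.2·0.2432 + 0.1·0.4377; P(aggressive) ≈ 0.4634, P(balanced) ≈ 0.2824, P(conservative) ≈ 0.2542
After 'raise': normaliser = 0.25·0.4634 + 0.2·0.2824 + 0.1·0.2542; P(aggressive) ≈ 0.5858, P(balanced) ≈ 0.2857, P(conservative) ≈ 0.1285

0.286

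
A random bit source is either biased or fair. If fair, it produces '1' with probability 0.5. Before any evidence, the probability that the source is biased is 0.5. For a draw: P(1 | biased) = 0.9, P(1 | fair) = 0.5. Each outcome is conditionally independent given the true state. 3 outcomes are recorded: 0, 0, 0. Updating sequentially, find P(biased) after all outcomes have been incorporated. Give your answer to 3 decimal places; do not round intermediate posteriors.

0.008

After '0': P(biased) = 0.1·0.5000 / (0.1·0.5000 + 0.5·0.5000) ≈ 0.1667
After '0': P(biased) = 0.1·0.1667 / (0.1·0.1667 + 0.5·0.8333) ≈ 0.0385
After '0': P(biased) = 0.1·0.0385 / (0.1·0.0385 + 0.5·0.9615) ≈ 0.0079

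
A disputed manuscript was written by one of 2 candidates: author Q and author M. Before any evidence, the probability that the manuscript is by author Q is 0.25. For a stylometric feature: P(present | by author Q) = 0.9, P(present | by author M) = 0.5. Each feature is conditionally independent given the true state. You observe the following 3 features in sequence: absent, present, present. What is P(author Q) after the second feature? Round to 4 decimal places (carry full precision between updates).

0.1071

Each posterior becomes the prior for the next update.
After 'absent': P(author Q) = 0.1·0.2500 / (0.1·0.2500 + 0.5·0.7500) ≈ 0.0625
After 'present': P(author Q) = 0.9·0.0625 / (0.9·0.0625 + 0.5·0.9375) ≈ 0.1071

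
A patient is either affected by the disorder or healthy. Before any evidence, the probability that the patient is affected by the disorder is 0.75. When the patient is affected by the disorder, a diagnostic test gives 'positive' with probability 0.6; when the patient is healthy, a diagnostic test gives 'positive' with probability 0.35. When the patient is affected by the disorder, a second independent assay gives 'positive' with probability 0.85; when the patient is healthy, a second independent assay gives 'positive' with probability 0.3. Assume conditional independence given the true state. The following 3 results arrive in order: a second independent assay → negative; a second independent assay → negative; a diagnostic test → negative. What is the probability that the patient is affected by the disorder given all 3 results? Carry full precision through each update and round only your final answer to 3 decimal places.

Apply Bayes' rule sequentially, carrying P(affected) forward.
After a second independent assay='negative': P(affected) = 0.15·0.7500 / (0.15·0.7500 + 0.7·0.2500) ≈ 0.3913
After a second independent assay='negative': P(affected) = 0.15·0.3913 / (0.15·0.3913 + 0.7·0.6087) ≈ 0.1211
After a diagnostic test='negative': P(affected) = 0.4·0.1211 / (0.4·0.1211 + 0.65·0.8789) ≈ 0.0781

0.078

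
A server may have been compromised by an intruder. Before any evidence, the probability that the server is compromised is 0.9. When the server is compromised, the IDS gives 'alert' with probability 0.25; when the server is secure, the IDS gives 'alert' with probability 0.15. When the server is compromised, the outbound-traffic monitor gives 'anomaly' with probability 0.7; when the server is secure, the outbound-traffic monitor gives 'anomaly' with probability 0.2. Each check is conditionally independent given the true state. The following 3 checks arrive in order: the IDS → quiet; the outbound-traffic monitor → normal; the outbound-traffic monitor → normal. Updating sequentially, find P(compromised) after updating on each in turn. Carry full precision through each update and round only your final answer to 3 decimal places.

After the IDS='quiet': P(compromised) = 0.75·0.9000 / (0.75·0.9000 + 0.85·0.1000) ≈ 0.8882
After the outbound-traffic monitor='normal': P(compromised) = 0.3·0.8882 / (0.3·0.8882 + 0.8·0.1118) ≈ 0.7486
After the outbound-traffic monitor='normal': P(compromised) = 0.3·0.7486 / (0.3·0.7486 + 0.8·0.2514) ≈ 0.5276

0.528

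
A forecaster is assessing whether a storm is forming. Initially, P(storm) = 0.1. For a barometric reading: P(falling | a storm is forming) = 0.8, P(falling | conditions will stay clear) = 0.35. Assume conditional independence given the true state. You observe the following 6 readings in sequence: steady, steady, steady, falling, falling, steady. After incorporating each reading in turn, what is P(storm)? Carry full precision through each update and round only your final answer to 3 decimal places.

0.005

Each posterior becomes the prior for the next update.
After 'steady': P(storm) = 0.2·0.1000 / (0.2·0.1000 + 0.65·0.9000) ≈ 0.0331
After 'steady': P(storm) = 0.2·0.0331 / (0.2·0.0331 + 0.65·0.9669) ≈ 0.0104
After 'steady': P(storm) = 0.2·0.0104 / (0.2·0.0104 + 0.65·0.9896) ≈ 0.0032
After 'falling': P(storm) = 0.8·0.0032 / (0.8·0.0032 + 0.35·0.9968) ≈ 0.0073
After 'falling': P(storm) = 0.8·0.0073 / (0.8·0.0073 + 0.35·0.9927) ≈ 0.0166
After 'steady': P(storm) = 0.2·0.0166 / (0.2·0.0166 + 0.65·0.9834) ≈ 0.0052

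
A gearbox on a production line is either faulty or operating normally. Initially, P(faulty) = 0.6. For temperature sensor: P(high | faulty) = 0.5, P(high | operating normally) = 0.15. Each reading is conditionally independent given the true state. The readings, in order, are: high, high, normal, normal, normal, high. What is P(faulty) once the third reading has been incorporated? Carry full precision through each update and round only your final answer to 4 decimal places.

0.9074

After 'high': P(faulty) = 0.5·0.6000 / (0.5·0.6000 + 0.15·0.4000) ≈ 0.8333
After 'high': P(faulty) = 0.5·0.8333 / (0.5·0.8333 + 0.15·0.1667) ≈ 0.9434
After 'normal': P(faulty) = 0.5·0.9434 / (0.5·0.9434 + 0.85·0.0566) ≈ 0.9074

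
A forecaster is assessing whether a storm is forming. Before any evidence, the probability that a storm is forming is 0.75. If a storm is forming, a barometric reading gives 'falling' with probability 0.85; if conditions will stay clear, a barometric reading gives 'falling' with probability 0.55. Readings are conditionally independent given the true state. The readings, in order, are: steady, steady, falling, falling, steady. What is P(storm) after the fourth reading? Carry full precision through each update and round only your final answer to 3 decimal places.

0.443

After 'steady': P(storm) = 0.15·0.7500 / (0.15·0.7500 + 0.45·0.2500) ≈ 0.5000
After 'steady': P(storm) = 0.15·0.5000 / (0.15·0.5000 + 0.45·0.5000) ≈ 0.2500
After 'falling': P(storm) = 0.85·0.2500 / (0.85·0.2500 + 0.55·0.7500) ≈ 0.3400
After 'falling': P(storm) = 0.85·0.3400 / (0.85·0.3400 + 0.55·0.6600) ≈ 0.4433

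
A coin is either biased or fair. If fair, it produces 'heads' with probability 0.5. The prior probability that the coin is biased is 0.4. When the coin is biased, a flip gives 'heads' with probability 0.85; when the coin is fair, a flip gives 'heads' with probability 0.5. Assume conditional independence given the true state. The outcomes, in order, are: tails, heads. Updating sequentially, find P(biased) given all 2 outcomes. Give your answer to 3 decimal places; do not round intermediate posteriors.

Apply Bayes' rule sequentially, carrying P(biased) forward.
After 'tails': P(biased) = 0.15·0.4000 / (0.15·0.4000 + 0.5·0.6000) ≈ 0.1667
After 'heads': P(biased) = 0.85·0.1667 / (0.85·0.1667 + 0.5·0.8333) ≈ 0.2537

0.254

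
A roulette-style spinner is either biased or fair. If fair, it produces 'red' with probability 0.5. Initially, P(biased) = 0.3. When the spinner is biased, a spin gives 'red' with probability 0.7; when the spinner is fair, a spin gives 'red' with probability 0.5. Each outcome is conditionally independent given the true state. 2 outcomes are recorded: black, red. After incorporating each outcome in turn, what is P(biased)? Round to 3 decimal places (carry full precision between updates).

Apply Bayes' rule sequentially, carrying P(biased) forward.
After 'black': P(biased) = 0.3·0.3000 / (0.3·0.3000 + 0.5·0.7000) ≈ 0.2045
After 'red': P(biased) = 0.7·0.2045 / (0.7·0.2045 + 0.5·0.7955) ≈ 0.2647

0.265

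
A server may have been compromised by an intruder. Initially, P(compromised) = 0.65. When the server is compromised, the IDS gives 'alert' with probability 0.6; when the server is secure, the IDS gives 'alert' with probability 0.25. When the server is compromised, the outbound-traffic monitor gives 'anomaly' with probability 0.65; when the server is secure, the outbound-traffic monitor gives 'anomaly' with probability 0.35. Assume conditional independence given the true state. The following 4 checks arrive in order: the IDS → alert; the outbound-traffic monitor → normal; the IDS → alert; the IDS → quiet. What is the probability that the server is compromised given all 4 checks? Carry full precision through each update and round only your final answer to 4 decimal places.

0.7544

After the IDS='alert': P(compromised) = 0.6·0.6500 / (0.6·0.6500 + 0.25·0.3500) ≈ 0.8168
After the outbound-traffic monitor='normal': P(compromised) = 0.35·0.8168 / (0.35·0.8168 + 0.65·0.1832) ≈ 0.7059
After the IDS='alert': P(compromised) = 0.6·0.7059 / (0.6·0.7059 + 0.25·0.2941) ≈ 0.8521
After the IDS='quiet': P(compromised) = 0.4·0.8521 / (0.4·0.8521 + 0.75·0.1479) ≈ 0.7544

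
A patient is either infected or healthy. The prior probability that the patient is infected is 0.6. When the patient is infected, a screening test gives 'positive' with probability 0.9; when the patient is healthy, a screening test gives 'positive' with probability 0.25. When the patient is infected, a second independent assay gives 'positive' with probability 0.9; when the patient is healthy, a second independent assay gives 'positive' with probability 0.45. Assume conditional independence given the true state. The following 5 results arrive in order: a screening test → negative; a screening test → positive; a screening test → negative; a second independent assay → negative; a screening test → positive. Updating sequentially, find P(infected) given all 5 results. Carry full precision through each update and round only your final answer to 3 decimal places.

0.059

Apply Bayes' rule sequentially, carrying P(infected) forward.
After a screening test='negative': P(infected) = 0.1·0.6000 / (0.1·0.6000 + 0.75·0.4000) ≈ 0.1667
After a screening test='positive': P(infected) = 0.9·0.1667 / (0.9·0.1667 + 0.25·0.8333) ≈ 0.4186
After a screening test='negative': P(infected) = 0.1·0.4186 / (0.1·0.4186 + 0.75·0.5814) ≈ 0.0876
After a second independent assay='negative': P(infected) = 0.1·0.0876 / (0.1·0.0876 + 0.55·0.9124) ≈ 0.0172
After a screening test='positive': P(infected) = 0.9·0.0172 / (0.9·0.0172 + 0.25·0.9828) ≈ 0.0591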